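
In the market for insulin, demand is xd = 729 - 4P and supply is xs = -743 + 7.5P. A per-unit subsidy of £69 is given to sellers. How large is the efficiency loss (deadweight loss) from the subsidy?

Pre-subsidy: 729 - 4P = -743 + 7.5P gives P* = 128, x* = 217.
With the subsidy, sellers receive Ps = Pb + 69 for each unit, where Pb is the price buyers pay.
Supply in terms of Pb becomes xs = -743 + 7.5(Pb + 69) = -225.5 + 7.5Pb. Setting this equal to demand: 729 - 4Pb = -225.5 + 7.5Pb, so Pb = 83.
Sellers receive Ps = 83 + 69 = 152; x' = 729 − 4·83 = 397.
The subsidy expands output by 397 − 217 = 180 past the efficient level; on those units the gap between marginal cost and willingness to pay runs from 0 up to 69.
DWL = ½ × 69 × 180 = 6210.

Deadweight loss = £6210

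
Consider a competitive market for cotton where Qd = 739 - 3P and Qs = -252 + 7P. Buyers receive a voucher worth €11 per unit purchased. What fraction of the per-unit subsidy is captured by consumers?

Pre-subsidy: 739 - 3P = -252 + 7P gives P* = 99.1, Q* = 441.7.
With the rebate, buyers effectively pay Pb = Ps − 11, where Ps is the price sellers receive.
Demand in terms of Ps becomes Qd = 739 − 3(Ps − 11) = 772 - 3Ps. Setting this equal to supply: 772 - 3Ps = -252 + 7Ps, so Ps = 102.4.
Buyers pay Pb = 102.4 − 11 = 91.4; Q' = -252 + 7·102.4 = 464.8.
Buyers' price falls by P* − Pb = 99.1 − 91.4 = 7.7; sellers' price rises by Ps − P* = 102.4 − 99.1 = 3.3.
So consumers capture 7.7/11 = 0.7 of each unit of subsidy.

Consumer share = 0.7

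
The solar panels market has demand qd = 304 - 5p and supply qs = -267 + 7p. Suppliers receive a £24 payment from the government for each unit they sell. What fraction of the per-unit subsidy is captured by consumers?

Pre-subsidy: 304 - 5p = -267 + 7p gives p* = 571/12, q* = 793/12.
With the subsidy, sellers receive ps = pb + 24 for each unit, where pb is the price buyers pay.
Supply in terms of pb becomes qs = -267 + 7(pb + 24) = -99 + 7pb. Setting this equal to demand: 304 - 5pb = -99 + 7pb, so pb = 403/12.
Sellers receive ps = 403/12 + 24 = 691/12; q' = 304 − 5·(403/12) = 1633/12.
Buyers' price falls by p* − pb = 571/12 − 403/12 = 14; sellers' price rises by ps − p* = 691/12 − 571/12 = 10.
So consumers capture 14/24 = 7/12 of each unit of subsidy.

Consumer share = 7/12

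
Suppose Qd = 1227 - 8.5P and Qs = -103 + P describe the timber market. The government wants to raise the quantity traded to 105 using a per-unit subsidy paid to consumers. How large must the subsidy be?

Required subsidy s = 76 per unit

At Q = 105, invert demand for the buyer price: Pb = (1227 − 105)/8.5 = 132; invert supply for the seller price: Ps = (105 − (-103))/1 = 208.
The subsidy must fill the gap: s = Ps − Pb = 208 − 132 = 76.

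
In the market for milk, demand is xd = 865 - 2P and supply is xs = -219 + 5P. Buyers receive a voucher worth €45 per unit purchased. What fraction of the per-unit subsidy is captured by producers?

Pre-subsidy: 865 - 2P = -219 + 5P gives P* = 1084/7, x* = 3887/7.
With the rebate, buyers effectively pay Pb = Ps − 45, where Ps is the price sellers receive.
Demand in terms of Ps becomes xd = 865 − 2(Ps − 45) = 955 - 2Ps. Setting this equal to supply: 955 - 2Ps = -219 + 5Ps, so Ps = 1174/7.
Buyers pay Pb = 1174/7 − 45 = 859/7; x' = -219 + 5·(1174/7) = 4337/7.
Buyers' price falls by P* − Pb = 1084/7 − 859/7 = 225/7; sellers' price rises by Ps − P* = 1174/7 − 1084/7 = 90/7.
So producers capture (90/7)/45 = 2/7 of each unit of subsidy.

Producer share = 2/7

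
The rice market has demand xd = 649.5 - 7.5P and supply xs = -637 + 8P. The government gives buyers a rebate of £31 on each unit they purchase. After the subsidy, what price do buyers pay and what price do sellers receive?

Pre-subsidy: 649.5 - 7.5P = -637 + 8P gives P* = 83, x* = 27.
With the rebate, buyers effectively pay Pb = Ps − 31, where Ps is the price sellers receive.
Demand in terms of Ps becomes xd = 649.5 − 7.5(Ps − 31) = 882 - 7.5Ps. Setting this equal to supply: 882 - 7.5Ps = -637 + 8Ps, so Ps = 98.
Buyers pay Pb = 98 − 31 = 67; x' = -637 + 8·98 = 147.

Buyers pay £67; sellers receive £98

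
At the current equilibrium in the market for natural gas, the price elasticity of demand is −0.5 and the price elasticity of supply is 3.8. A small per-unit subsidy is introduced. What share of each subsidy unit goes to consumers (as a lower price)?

Consumer share = 38/43

For a small subsidy around the equilibrium, the benefit split depends on the relative slopes, which at a point are proportional to the elasticities.
Buyer share = εs/(εs + |εd|) = 3.8/(3.8 + 0.5) = 38/43; seller share = |εd|/(εs + |εd|) = 5/43.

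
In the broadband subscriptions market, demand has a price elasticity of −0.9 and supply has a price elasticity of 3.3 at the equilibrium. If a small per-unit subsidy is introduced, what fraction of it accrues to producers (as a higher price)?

For a small subsidy around the equilibrium, the benefit split depends on the relative slopes, which at a point are proportional to the elasticities.
Buyer share = εs/(εs + |εd|) = 3.3/(3.3 + 0.9) = 11/14; seller share = |εd|/(εs + |εd|) = 3/14.
So producers capture 3/14 of the subsidy.

Producer share = 3/14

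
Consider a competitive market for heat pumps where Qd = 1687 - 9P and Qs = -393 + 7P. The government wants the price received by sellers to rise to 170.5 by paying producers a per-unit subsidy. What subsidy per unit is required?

At a seller price of 170.5, quantity supplied is -393 + 7·170.5 = 800.5.
Buyers absorb 800.5 only when they pay Pb with 1687 − 9·Pb = 800.5, i.e. Pb = 98.5.
s = Ps − Pb = 170.5 − 98.5 = 72.

Required subsidy s = 72 per unit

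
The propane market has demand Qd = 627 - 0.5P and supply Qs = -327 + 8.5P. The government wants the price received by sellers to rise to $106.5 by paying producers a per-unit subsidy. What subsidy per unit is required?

Required subsidy s = $9 per unit

At a seller price of 106.5, quantity supplied is -327 + 8.5·106.5 = 578.25.
Buyers absorb 578.25 only when they pay Pb with 627 − 0.5·Pb = 578.25, i.e. Pb = 97.5.
s = Ps − Pb = 106.5 − 97.5 = 9.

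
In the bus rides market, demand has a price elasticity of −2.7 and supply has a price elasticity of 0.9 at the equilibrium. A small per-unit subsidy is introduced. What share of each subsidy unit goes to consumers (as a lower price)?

For a small subsidy around the equilibrium, the benefit split depends on the relative slopes, which at a point are proportional to the elasticities.
Buyer share = εs/(εs + |εd|) = 0.9/(0.9 + 2.7) = 0.25; seller share = |εd|/(εs + |εd|) = 0.75.

Consumer share = 0.25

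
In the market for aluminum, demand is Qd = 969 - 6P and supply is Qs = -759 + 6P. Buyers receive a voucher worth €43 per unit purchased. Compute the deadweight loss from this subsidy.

Deadweight loss = €2773.5

Pre-subsidy: 969 - 6P = -759 + 6P gives P* = 144, Q* = 105.
With the rebate, buyers effectively pay Pb = Ps − 43, where Ps is the price sellers receive.
Demand in terms of Ps becomes Qd = 969 − 6(Ps − 43) = 1227 - 6Ps. Setting this equal to supply: 1227 - 6Ps = -759 + 6Ps, so Ps = 165.5.
Buyers pay Pb = 165.5 − 43 = 122.5; Q' = -759 + 6·165.5 = 234.
The subsidy expands output by 234 − 105 = 129 past the efficient level; on those units the gap between marginal cost and willingness to pay runs from 0 up to 43.
DWL = ½ × 43 × 129 = 2773.5.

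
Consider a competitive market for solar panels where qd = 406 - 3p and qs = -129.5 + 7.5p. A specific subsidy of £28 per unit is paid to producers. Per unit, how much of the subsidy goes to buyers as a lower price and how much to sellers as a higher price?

Pre-subsidy: 406 - 3p = -129.5 + 7.5p gives p* = 51, q* = 253.
With the subsidy, sellers receive ps = pb + 28 for each unit, where pb is the price buyers pay.
Supply in terms of pb becomes qs = -129.5 + 7.5(pb + 28) = 80.5 + 7.5pb. Setting this equal to demand: 406 - 3pb = 80.5 + 7.5pb, so pb = 31.
Sellers receive ps = 31 + 28 = 59; q' = 406 − 3·31 = 313.
Buyers' price falls by p* − pb = 51 − 31 = 20; sellers' price rises by ps − p* = 59 − 51 = 8.

Buyers gain £20 per unit; sellers gain £8 per unit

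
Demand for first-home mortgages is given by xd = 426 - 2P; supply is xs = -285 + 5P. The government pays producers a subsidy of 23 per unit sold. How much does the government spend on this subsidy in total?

Pre-subsidy: 426 - 2P = -285 + 5P gives P* = 711/7, x* = 1560/7.
With the subsidy, sellers receive Ps = Pb + 23 for each unit, where Pb is the price buyers pay.
Supply in terms of Pb becomes xs = -285 + 5(Pb + 23) = -170 + 5Pb. Setting this equal to demand: 426 - 2Pb = -170 + 5Pb, so Pb = 596/7.
Sellers receive Ps = 596/7 + 23 = 757/7; x' = 426 − 2·(596/7) = 1790/7.
Government outlay = subsidy × quantity = 23 × 1790/7 = 41170/7.

Government cost = 41170/7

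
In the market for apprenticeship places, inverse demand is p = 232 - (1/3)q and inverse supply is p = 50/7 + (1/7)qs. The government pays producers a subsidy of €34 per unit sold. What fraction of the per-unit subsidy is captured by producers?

Pre-subsidy: 232 - (1/3)q = 50/7 + (1/7)q gives q* = 472.2 and p* = 74.6.
With the subsidy, sellers receive ps = pb + 34 for each unit, where pb is the price buyers pay.
On the curves, pb = 232 - (1/3)q and ps = 50/7 + (1/7)q; the wedge ps − pb = 34 gives 50/7 + (1/7)q − (232 - (1/3)q) = 34, so q' = 543.6.
Then pb = 232 − (1/3)·543.6 = 50.8 and ps = 50/7 + (1/7)·543.6 = 84.8.
Buyers' price falls by p* − pb = 74.6 − 50.8 = 23.8; sellers' price rises by ps − p* = 84.8 − 74.6 = 10.2.
So producers capture 10.2/34 = 0.3 of each unit of subsidy.

Producer share = 0.3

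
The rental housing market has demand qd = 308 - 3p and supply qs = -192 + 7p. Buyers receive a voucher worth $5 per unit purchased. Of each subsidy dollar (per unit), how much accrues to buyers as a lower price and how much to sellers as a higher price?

Buyers gain $3.5 per unit; sellers gain $1.5 per unit

Pre-subsidy: 308 - 3p = -192 + 7p gives p* = 50, q* = 158.
With the rebate, buyers effectively pay pb = ps − 5, where ps is the price sellers receive.
Demand in terms of ps becomes qd = 308 − 3(ps − 5) = 323 - 3ps. Setting this equal to supply: 323 - 3ps = -192 + 7ps, so ps = 51.5.
Buyers pay pb = 51.5 − 5 = 46.5; q' = -192 + 7·51.5 = 168.5.
Buyers' price falls by p* − pb = 50 − 46.5 = 3.5; sellers' price rises by ps − p* = 51.5 − 50 = 1.5.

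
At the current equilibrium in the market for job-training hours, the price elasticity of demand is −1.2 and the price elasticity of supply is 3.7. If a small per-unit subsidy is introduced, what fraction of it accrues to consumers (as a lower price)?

Consumer share = 37/49

For a small subsidy around the equilibrium, the benefit split depends on the relative slopes, which at a point are proportional to the elasticities.
Buyer share = εs/(εs + |εd|) = 3.7/(3.7 + 1.2) = 37/49; seller share = |εd|/(εs + |εd|) = 12/49.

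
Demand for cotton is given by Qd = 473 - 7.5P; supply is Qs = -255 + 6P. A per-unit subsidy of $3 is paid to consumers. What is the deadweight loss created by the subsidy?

Deadweight loss = $15

Pre-subsidy: 473 - 7.5P = -255 + 6P gives P* = 1456/27, Q* = 617/9.
With the rebate, buyers effectively pay Pb = Ps − 3, where Ps is the price sellers receive.
Demand in terms of Ps becomes Qd = 473 − 7.5(Ps − 3) = 495.5 - 7.5Ps. Setting this equal to supply: 495.5 - 7.5Ps = -255 + 6Ps, so Ps = 1501/27.
Buyers pay Pb = 1501/27 − 3 = 1420/27; Q' = -255 + 6·(1501/27) = 707/9.
The subsidy expands output by 707/9 − 617/9 = 10 past the efficient level; on those units the gap between marginal cost and willingness to pay runs from 0 up to 3.
DWL = ½ × 3 × 10 = 15.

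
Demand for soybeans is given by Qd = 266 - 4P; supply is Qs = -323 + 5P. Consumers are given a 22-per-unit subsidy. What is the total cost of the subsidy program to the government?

Government cost = 10516/9

Pre-subsidy: 266 - 4P = -323 + 5P gives P* = 589/9, Q* = 38/9.
With the rebate, buyers effectively pay Pb = Ps − 22, where Ps is the price sellers receive.
Demand in terms of Ps becomes Qd = 266 − 4(Ps − 22) = 354 - 4Ps. Setting this equal to supply: 354 - 4Ps = -323 + 5Ps, so Ps = 677/9.
Buyers pay Pb = 677/9 − 22 = 479/9; Q' = -323 + 5·(677/9) = 478/9.
Government outlay = subsidy × quantity = 22 × 478/9 = 10516/9.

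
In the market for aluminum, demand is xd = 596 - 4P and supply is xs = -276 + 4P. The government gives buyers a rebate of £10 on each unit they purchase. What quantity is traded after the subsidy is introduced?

x' = 180

Pre-subsidy: 596 - 4P = -276 + 4P gives P* = 109, x* = 160.
With the rebate, buyers effectively pay Pb = Ps − 10, where Ps is the price sellers receive.
Demand in terms of Ps becomes xd = 596 − 4(Ps − 10) = 636 - 4Ps. Setting this equal to supply: 636 - 4Ps = -276 + 4Ps, so Ps = 114.
Buyers pay Pb = 114 − 10 = 104; x' = -276 + 4·114 = 180.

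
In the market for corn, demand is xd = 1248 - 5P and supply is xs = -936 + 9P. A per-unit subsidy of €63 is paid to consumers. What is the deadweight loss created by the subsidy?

Deadweight loss = €6378.75

Pre-subsidy: 1248 - 5P = -936 + 9P gives P* = 156, x* = 468.
With the rebate, buyers effectively pay Pb = Ps − 63, where Ps is the price sellers receive.
Demand in terms of Ps becomes xd = 1248 − 5(Ps − 63) = 1563 - 5Ps. Setting this equal to supply: 1563 - 5Ps = -936 + 9Ps, so Ps = 178.5.
Buyers pay Pb = 178.5 − 63 = 115.5; x' = -936 + 9·178.5 = 670.5.
The subsidy expands output by 670.5 − 468 = 202.5 past the efficient level; on those units the gap between marginal cost and willingness to pay runs from 0 up to 63.
DWL = ½ × 63 × 202.5 = 6378.75.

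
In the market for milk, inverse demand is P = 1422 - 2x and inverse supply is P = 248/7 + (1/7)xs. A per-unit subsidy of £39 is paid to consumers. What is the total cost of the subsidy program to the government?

Pre-subsidy: 1422 - 2x = 248/7 + (1/7)x gives x* = 9706/15 and P* = 1918/15.
With the rebate, buyers effectively pay Pb = Ps − 39, where Ps is the price sellers receive.
On the curves, Pb = 1422 - 2x and Ps = 248/7 + (1/7)x; the wedge Ps − Pb = 39 gives 248/7 + (1/7)x − (1422 - 2x) = 39, so x' = 9979/15.
Then Pb = 1422 − 2·(9979/15) = 1372/15 and Ps = 248/7 + (1/7)·(9979/15) = 1957/15.
Government outlay = subsidy × quantity = 39 × 9979/15 = 25945.4.

Government cost = £25945.4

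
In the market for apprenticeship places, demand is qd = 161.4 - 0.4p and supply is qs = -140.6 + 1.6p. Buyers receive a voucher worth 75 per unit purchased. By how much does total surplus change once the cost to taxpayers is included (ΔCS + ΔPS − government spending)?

Pre-subsidy: 161.4 - 0.4p = -140.6 + 1.6p gives p* = 151, q* = 101.
With the rebate, buyers effectively pay pb = ps − 75, where ps is the price sellers receive.
Demand in terms of ps becomes qd = 161.4 − 0.4(ps − 75) = 191.4 - 0.4ps. Setting this equal to supply: 191.4 - 0.4ps = -140.6 + 1.6ps, so ps = 166.
Buyers pay pb = 166 − 75 = 91; q' = -140.6 + 1.6·166 = 125.
ΔCS = ½(101 + 125)(151 − 91) = 6780; ΔPS = ½(101 + 125)(166 − 151) = 1695.
Government spending = 75 × 125 = 9375.
Net change = 6780 + 1695 − 9375 = -900. The loss equals the DWL triangle ½·75·24.

Net change in total surplus = -900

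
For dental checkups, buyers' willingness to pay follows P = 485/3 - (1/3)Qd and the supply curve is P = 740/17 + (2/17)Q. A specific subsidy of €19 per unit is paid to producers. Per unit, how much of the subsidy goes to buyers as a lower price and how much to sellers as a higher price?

Buyers gain 323/23 per unit; sellers gain 114/23 per unit

Pre-subsidy: 485/3 - (1/3)Q = 740/17 + (2/17)Q gives Q* = 6025/23 and P* = 1710/23.
With the subsidy, sellers receive Ps = Pb + 19 for each unit, where Pb is the price buyers pay.
On the curves, Pb = 485/3 - (1/3)Q and Ps = 740/17 + (2/17)Q; the wedge Ps − Pb = 19 gives 740/17 + (2/17)Q − (485/3 - (1/3)Q) = 19, so Q' = 6994/23.
Then Pb = 485/3 − (1/3)·(6994/23) = 1387/23 and Ps = 740/17 + (2/17)·(6994/23) = 1824/23.
Buyers' price falls by P* − Pb = 1710/23 − 1387/23 = 323/23; sellers' price rises by Ps − P* = 1824/23 − 1710/23 = 114/23.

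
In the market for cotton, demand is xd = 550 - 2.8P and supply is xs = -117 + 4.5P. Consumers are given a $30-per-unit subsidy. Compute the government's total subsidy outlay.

Pre-subsidy: 550 - 2.8P = -117 + 4.5P gives P* = 6670/73, x* = 21474/73.
With the rebate, buyers effectively pay Pb = Ps − 30, where Ps is the price sellers receive.
Demand in terms of Ps becomes xd = 550 − 2.8(Ps − 30) = 634 - 2.8Ps. Setting this equal to supply: 634 - 2.8Ps = -117 + 4.5Ps, so Ps = 7510/73.
Buyers pay Pb = 7510/73 − 30 = 5320/73; x' = -117 + 4.5·(7510/73) = 25254/73.
Government outlay = subsidy × quantity = 30 × 25254/73 = 757620/73.

Government cost = 757620/73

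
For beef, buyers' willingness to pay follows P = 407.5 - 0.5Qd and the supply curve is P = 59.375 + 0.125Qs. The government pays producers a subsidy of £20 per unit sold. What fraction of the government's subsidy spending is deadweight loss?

DWL / government spending = 16/589

Pre-subsidy: 407.5 - 0.5Q = 59.375 + 0.125Q gives Q* = 557 and P* = 129.
With the subsidy, sellers receive Ps = Pb + 20 for each unit, where Pb is the price buyers pay.
On the curves, Pb = 407.5 - 0.5Q and Ps = 59.375 + 0.125Q; the wedge Ps − Pb = 20 gives 59.375 + 0.125Q − (407.5 - 0.5Q) = 20, so Q' = 589.
Then Pb = 407.5 − 0.5·589 = 113 and Ps = 59.375 + 0.125·589 = 133.
ΔCS = ½(557 + 589)(129 − 113) = 9168; ΔPS = ½(557 + 589)(133 − 129) = 2292.
Government spending = 20 × 589 = 11780.
DWL = ½ × 20 × (589 − 557) = 320; fraction = 320 / 11780 = 16/589.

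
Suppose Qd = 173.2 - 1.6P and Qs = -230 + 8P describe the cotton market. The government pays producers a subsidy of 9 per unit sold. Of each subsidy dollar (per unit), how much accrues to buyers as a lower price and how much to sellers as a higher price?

Buyers gain 7.5 per unit; sellers gain 1.5 per unit

Pre-subsidy: 173.2 - 1.6P = -230 + 8P gives P* = 42, Q* = 106.
With the subsidy, sellers receive Ps = Pb + 9 for each unit, where Pb is the price buyers pay.
Supply in terms of Pb becomes Qs = -230 + 8(Pb + 9) = -158 + 8Pb. Setting this equal to demand: 173.2 - 1.6Pb = -158 + 8Pb, so Pb = 34.5.
Sellers receive Ps = 34.5 + 9 = 43.5; Q' = 173.2 − 1.6·34.5 = 118.
Buyers' price falls by P* − Pb = 42 − 34.5 = 7.5; sellers' price rises by Ps − P* = 43.5 − 42 = 1.5.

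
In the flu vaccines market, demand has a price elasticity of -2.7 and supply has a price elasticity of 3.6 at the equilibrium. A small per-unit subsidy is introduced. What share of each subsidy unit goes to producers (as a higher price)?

Producer share = 3/7

For a small subsidy around the equilibrium, the benefit split depends on the relative slopes, which at a point are proportional to the elasticities.
Buyer share = εs/(εs + |εd|) = 3.6/(3.6 + 2.7) = 4/7; seller share = |εd|/(εs + |εd|) = 3/7.
So producers capture 3/7 of the subsidy.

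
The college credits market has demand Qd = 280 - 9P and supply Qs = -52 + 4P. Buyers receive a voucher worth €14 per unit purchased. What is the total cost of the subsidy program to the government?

Pre-subsidy: 280 - 9P = -52 + 4P gives P* = 332/13, Q* = 652/13.
With the rebate, buyers effectively pay Pb = Ps − 14, where Ps is the price sellers receive.
Demand in terms of Ps becomes Qd = 280 − 9(Ps − 14) = 406 - 9Ps. Setting this equal to supply: 406 - 9Ps = -52 + 4Ps, so Ps = 458/13.
Buyers pay Pb = 458/13 − 14 = 276/13; Q' = -52 + 4·(458/13) = 1156/13.
Government outlay = subsidy × quantity = 14 × 1156/13 = 16184/13.

Government cost = 16184/13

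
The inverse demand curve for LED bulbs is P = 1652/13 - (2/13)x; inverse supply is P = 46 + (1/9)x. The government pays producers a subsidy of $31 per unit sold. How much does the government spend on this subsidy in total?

Government cost = $13113

Pre-subsidy: 1652/13 - (2/13)x = 46 + (1/9)x gives x* = 306 and P* = 80.
With the subsidy, sellers receive Ps = Pb + 31 for each unit, where Pb is the price buyers pay.
On the curves, Pb = 1652/13 - (2/13)x and Ps = 46 + (1/9)x; the wedge Ps − Pb = 31 gives 46 + (1/9)x − (1652/13 - (2/13)x) = 31, so x' = 423.
Then Pb = 1652/13 − (2/13)·423 = 62 and Ps = 46 + (1/9)·423 = 93.
Government outlay = subsidy × quantity = 31 × 423 = 13113.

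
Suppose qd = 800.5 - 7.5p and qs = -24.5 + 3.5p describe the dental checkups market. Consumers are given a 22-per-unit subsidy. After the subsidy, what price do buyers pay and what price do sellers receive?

Buyers pay 68; sellers receive 90

Pre-subsidy: 800.5 - 7.5p = -24.5 + 3.5p gives p* = 75, q* = 238.
With the rebate, buyers effectively pay pb = ps − 22, where ps is the price sellers receive.
Demand in terms of ps becomes qd = 800.5 − 7.5(ps − 22) = 965.5 - 7.5ps. Setting this equal to supply: 965.5 - 7.5ps = -24.5 + 3.5ps, so ps = 90.
Buyers pay pb = 90 − 22 = 68; q' = -24.5 + 3.5·90 = 290.5.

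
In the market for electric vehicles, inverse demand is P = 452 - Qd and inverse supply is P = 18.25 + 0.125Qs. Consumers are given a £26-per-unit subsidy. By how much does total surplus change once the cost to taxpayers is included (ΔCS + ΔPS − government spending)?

Pre-subsidy: 452 - Q = 18.25 + 0.125Q gives Q* = 3470/9 and P* = 598/9.
With the rebate, buyers effectively pay Pb = Ps − 26, where Ps is the price sellers receive.
On the curves, Pb = 452 - Q and Ps = 18.25 + 0.125Q; the wedge Ps − Pb = 26 gives 18.25 + 0.125Q − (452 - Q) = 26, so Q' = 1226/3.
Then Pb = 452 − 1·(1226/3) = 130/3 and Ps = 18.25 + 0.125·(1226/3) = 208/3.
ΔCS = ½(3470/9 + 1226/3)(598/9 − 130/3) = 743392/81; ΔPS = ½(3470/9 + 1226/3)(208/3 − 598/9) = 92924/81.
Government spending = 26 × 1226/3 = 31876/3.
Net change = 743392/81 + 92924/81 − 31876/3 = -2704/9. The loss equals the DWL triangle ½·26·208/9.

Net change in total surplus = -2704/9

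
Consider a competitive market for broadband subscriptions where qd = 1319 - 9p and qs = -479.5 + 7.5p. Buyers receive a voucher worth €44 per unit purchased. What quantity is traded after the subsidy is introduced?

q' = 518

Pre-subsidy: 1319 - 9p = -479.5 + 7.5p gives p* = 109, q* = 338.
With the rebate, buyers effectively pay pb = ps − 44, where ps is the price sellers receive.
Demand in terms of ps becomes qd = 1319 − 9(ps − 44) = 1715 - 9ps. Setting this equal to supply: 1715 - 9ps = -479.5 + 7.5ps, so ps = 133.
Buyers pay pb = 133 − 44 = 89; q' = -479.5 + 7.5·133 = 518.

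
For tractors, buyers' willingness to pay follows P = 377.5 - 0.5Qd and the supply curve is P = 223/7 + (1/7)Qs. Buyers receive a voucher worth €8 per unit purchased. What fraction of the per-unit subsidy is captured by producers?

Producer share = 2/9

Pre-subsidy: 377.5 - 0.5Q = 223/7 + (1/7)Q gives Q* = 1613/3 and P* = 326/3.
With the rebate, buyers effectively pay Pb = Ps − 8, where Ps is the price sellers receive.
On the curves, Pb = 377.5 - 0.5Q and Ps = 223/7 + (1/7)Q; the wedge Ps − Pb = 8 gives 223/7 + (1/7)Q − (377.5 - 0.5Q) = 8, so Q' = 4951/9.
Then Pb = 377.5 − 0.5·(4951/9) = 922/9 and Ps = 223/7 + (1/7)·(4951/9) = 994/9.
Buyers' price falls by P* − Pb = 326/3 − 922/9 = 56/9; sellers' price rises by Ps − P* = 994/9 − 326/3 = 16/9.
So producers capture (16/9)/8 = 2/9 of each unit of subsidy.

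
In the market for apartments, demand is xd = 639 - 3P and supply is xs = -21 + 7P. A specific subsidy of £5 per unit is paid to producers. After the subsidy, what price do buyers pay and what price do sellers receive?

Buyers pay £62.5; sellers receive £67.5

Pre-subsidy: 639 - 3P = -21 + 7P gives P* = 66, x* = 441.
With the subsidy, sellers receive Ps = Pb + 5 for each unit, where Pb is the price buyers pay.
Supply in terms of Pb becomes xs = -21 + 7(Pb + 5) = 14 + 7Pb. Setting this equal to demand: 639 - 3Pb = 14 + 7Pb, so Pb = 62.5.
Sellers receive Ps = 62.5 + 5 = 67.5; x' = 639 − 3·62.5 = 451.5.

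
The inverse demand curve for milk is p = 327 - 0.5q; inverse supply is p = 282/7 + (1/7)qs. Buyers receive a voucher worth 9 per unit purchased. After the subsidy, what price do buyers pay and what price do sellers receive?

Pre-subsidy: 327 - 0.5q = 282/7 + (1/7)q gives q* = 446 and p* = 104.
With the rebate, buyers effectively pay pb = ps − 9, where ps is the price sellers receive.
On the curves, pb = 327 - 0.5q and ps = 282/7 + (1/7)q; the wedge ps − pb = 9 gives 282/7 + (1/7)q − (327 - 0.5q) = 9, so q' = 460.
Then pb = 327 − 0.5·460 = 97 and ps = 282/7 + (1/7)·460 = 106.

Buyers pay 97; sellers receive 106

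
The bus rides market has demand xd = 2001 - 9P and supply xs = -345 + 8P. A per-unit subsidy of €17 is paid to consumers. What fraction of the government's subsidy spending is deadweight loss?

Pre-subsidy: 2001 - 9P = -345 + 8P gives P* = 138, x* = 759.
With the rebate, buyers effectively pay Pb = Ps − 17, where Ps is the price sellers receive.
Demand in terms of Ps becomes xd = 2001 − 9(Ps − 17) = 2154 - 9Ps. Setting this equal to supply: 2154 - 9Ps = -345 + 8Ps, so Ps = 147.
Buyers pay Pb = 147 − 17 = 130; x' = -345 + 8·147 = 831.
ΔCS = ½(759 + 831)(138 − 130) = 6360; ΔPS = ½(759 + 831)(147 − 138) = 7155.
Government spending = 17 × 831 = 14127.
DWL = ½ × 17 × (831 − 759) = 612; fraction = 612 / 14127 = 12/277.

DWL / government spending = 12/277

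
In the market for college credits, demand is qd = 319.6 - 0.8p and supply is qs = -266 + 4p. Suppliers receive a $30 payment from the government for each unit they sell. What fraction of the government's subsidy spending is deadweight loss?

DWL / government spending = 5/121

Pre-subsidy: 319.6 - 0.8p = -266 + 4p gives p* = 122, q* = 222.
With the subsidy, sellers receive ps = pb + 30 for each unit, where pb is the price buyers pay.
Supply in terms of pb becomes qs = -266 + 4(pb + 30) = -146 + 4pb. Setting this equal to demand: 319.6 - 0.8pb = -146 + 4pb, so pb = 97.
Sellers receive ps = 97 + 30 = 127; q' = 319.6 − 0.8·97 = 242.
ΔCS = ½(222 + 242)(122 − 97) = 5800; ΔPS = ½(222 + 242)(127 − 122) = 1160.
Government spending = 30 × 242 = 7260.
DWL = ½ × 30 × (242 − 222) = 300; fraction = 300 / 7260 = 5/121.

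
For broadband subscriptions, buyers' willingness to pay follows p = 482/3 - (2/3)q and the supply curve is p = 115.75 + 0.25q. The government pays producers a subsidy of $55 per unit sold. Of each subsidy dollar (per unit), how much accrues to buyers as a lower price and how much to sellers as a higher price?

Buyers gain $40 per unit; sellers gain $15 per unit

Pre-subsidy: 482/3 - (2/3)q = 115.75 + 0.25q gives q* = 49 and p* = 128.
With the subsidy, sellers receive ps = pb + 55 for each unit, where pb is the price buyers pay.
On the curves, pb = 482/3 - (2/3)q and ps = 115.75 + 0.25q; the wedge ps − pb = 55 gives 115.75 + 0.25q − (482/3 - (2/3)q) = 55, so q' = 109.
Then pb = 482/3 − (2/3)·109 = 88 and ps = 115.75 + 0.25·109 = 143.
Buyers' price falls by p* − pb = 128 − 88 = 40; sellers' price rises by ps − p* = 143 − 128 = 15.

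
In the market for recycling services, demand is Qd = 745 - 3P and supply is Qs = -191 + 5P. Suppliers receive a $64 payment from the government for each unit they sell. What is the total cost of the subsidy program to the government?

Government cost = $32896

Pre-subsidy: 745 - 3P = -191 + 5P gives P* = 117, Q* = 394.
With the subsidy, sellers receive Ps = Pb + 64 for each unit, where Pb is the price buyers pay.
Supply in terms of Pb becomes Qs = -191 + 5(Pb + 64) = 129 + 5Pb. Setting this equal to demand: 745 - 3Pb = 129 + 5Pb, so Pb = 77.
Sellers receive Ps = 77 + 64 = 141; Q' = 745 − 3·77 = 514.
Government outlay = subsidy × quantity = 64 × 514 = 32896.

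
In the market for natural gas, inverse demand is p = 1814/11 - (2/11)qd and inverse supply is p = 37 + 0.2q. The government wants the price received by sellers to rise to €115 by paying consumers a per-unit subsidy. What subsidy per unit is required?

At a seller price of 115, quantity supplied is -185 + 5·115 = 390.
Buyers absorb 390 only when they pay pb = 1814/11 − (2/11)·390 = 94.
s = ps − pb = 115 − 94 = 21.

Required subsidy s = €21 per unit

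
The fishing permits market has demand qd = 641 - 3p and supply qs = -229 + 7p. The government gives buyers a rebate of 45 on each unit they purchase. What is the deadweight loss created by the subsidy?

Pre-subsidy: 641 - 3p = -229 + 7p gives p* = 87, q* = 380.
With the rebate, buyers effectively pay pb = ps − 45, where ps is the price sellers receive.
Demand in terms of ps becomes qd = 641 − 3(ps − 45) = 776 - 3ps. Setting this equal to supply: 776 - 3ps = -229 + 7ps, so ps = 100.5.
Buyers pay pb = 100.5 − 45 = 55.5; q' = -229 + 7·100.5 = 474.5.
The subsidy expands output by 474.5 − 380 = 94.5 past the efficient level; on those units the gap between marginal cost and willingness to pay runs from 0 up to 45.
DWL = ½ × 45 × 94.5 = 2126.25.

Deadweight loss = 2126.25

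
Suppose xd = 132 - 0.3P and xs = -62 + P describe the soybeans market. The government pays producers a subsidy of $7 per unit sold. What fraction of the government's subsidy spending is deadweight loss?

Pre-subsidy: 132 - 0.3P = -62 + P gives P* = 1940/13, x* = 1134/13.
With the subsidy, sellers receive Ps = Pb + 7 for each unit, where Pb is the price buyers pay.
Supply in terms of Pb becomes xs = -62 + 1(Pb + 7) = -55 + Pb. Setting this equal to demand: 132 - 0.3Pb = -55 + Pb, so Pb = 1870/13.
Sellers receive Ps = 1870/13 + 7 = 1961/13; x' = 132 − 0.3·(1870/13) = 1155/13.
ΔCS = ½(1134/13 + 1155/13)(1940/13 − 1870/13) = 80115/169; ΔPS = ½(1134/13 + 1155/13)(1961/13 − 1940/13) = 48069/338.
Government spending = 7 × 1155/13 = 8085/13.
DWL = ½ × 7 × (1155/13 − 1134/13) = 147/26; fraction = (147/26) / (8085/13) = 1/110.

DWL / government spending = 1/110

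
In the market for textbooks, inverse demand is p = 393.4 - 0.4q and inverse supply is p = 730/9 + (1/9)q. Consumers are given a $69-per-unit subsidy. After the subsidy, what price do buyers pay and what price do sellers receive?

Buyers pay $95; sellers receive $164

Pre-subsidy: 393.4 - 0.4q = 730/9 + (1/9)q gives q* = 611 and p* = 149.
With the rebate, buyers effectively pay pb = ps − 69, where ps is the price sellers receive.
On the curves, pb = 393.4 - 0.4q and ps = 730/9 + (1/9)q; the wedge ps − pb = 69 gives 730/9 + (1/9)q − (393.4 - 0.4q) = 69, so q' = 746.
Then pb = 393.4 − 0.4·746 = 95 and ps = 730/9 + (1/9)·746 = 164.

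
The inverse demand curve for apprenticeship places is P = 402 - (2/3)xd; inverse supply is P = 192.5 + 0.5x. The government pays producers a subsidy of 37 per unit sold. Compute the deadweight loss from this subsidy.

Deadweight loss = 4107/7

Pre-subsidy: 402 - (2/3)x = 192.5 + 0.5x gives x* = 1257/7 and P* = 1976/7.
With the subsidy, sellers receive Ps = Pb + 37 for each unit, where Pb is the price buyers pay.
On the curves, Pb = 402 - (2/3)x and Ps = 192.5 + 0.5x; the wedge Ps − Pb = 37 gives 192.5 + 0.5x − (402 - (2/3)x) = 37, so x' = 1479/7.
Then Pb = 402 − (2/3)·(1479/7) = 1828/7 and Ps = 192.5 + 0.5·(1479/7) = 2087/7.
The subsidy expands output by 1479/7 − 1257/7 = 222/7 past the efficient level; on those units the gap between marginal cost and willingness to pay runs from 0 up to 37.
DWL = ½ × 37 × 222/7 = 4107/7.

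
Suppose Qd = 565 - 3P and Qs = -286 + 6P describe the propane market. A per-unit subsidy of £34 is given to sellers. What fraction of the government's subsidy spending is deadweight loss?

DWL / government spending = 51/524

Pre-subsidy: 565 - 3P = -286 + 6P gives P* = 851/9, Q* = 844/3.
With the subsidy, sellers receive Ps = Pb + 34 for each unit, where Pb is the price buyers pay.
Supply in terms of Pb becomes Qs = -286 + 6(Pb + 34) = -82 + 6Pb. Setting this equal to demand: 565 - 3Pb = -82 + 6Pb, so Pb = 647/9.
Sellers receive Ps = 647/9 + 34 = 953/9; Q' = 565 − 3·(647/9) = 1048/3.
ΔCS = ½(844/3 + 1048/3)(851/9 − 647/9) = 64328/9; ΔPS = ½(844/3 + 1048/3)(953/9 − 851/9) = 32164/9.
Government spending = 34 × 1048/3 = 35632/3.
DWL = ½ × 34 × (1048/3 − 844/3) = 1156; fraction = 1156 / (35632/3) = 51/524.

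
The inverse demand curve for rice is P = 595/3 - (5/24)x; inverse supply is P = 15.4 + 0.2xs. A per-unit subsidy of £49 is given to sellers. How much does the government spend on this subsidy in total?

Government cost = £27832

Pre-subsidy: 595/3 - (5/24)x = 15.4 + 0.2x gives x* = 448 and P* = 105.
With the subsidy, sellers receive Ps = Pb + 49 for each unit, where Pb is the price buyers pay.
On the curves, Pb = 595/3 - (5/24)x and Ps = 15.4 + 0.2x; the wedge Ps − Pb = 49 gives 15.4 + 0.2x − (595/3 - (5/24)x) = 49, so x' = 568.
Then Pb = 595/3 − (5/24)·568 = 80 and Ps = 15.4 + 0.2·568 = 129.
Government outlay = subsidy × quantity = 49 × 568 = 27832.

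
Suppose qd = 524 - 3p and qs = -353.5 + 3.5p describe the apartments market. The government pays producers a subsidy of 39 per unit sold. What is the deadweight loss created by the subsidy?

Pre-subsidy: 524 - 3p = -353.5 + 3.5p gives p* = 135, q* = 119.
With the subsidy, sellers receive ps = pb + 39 for each unit, where pb is the price buyers pay.
Supply in terms of pb becomes qs = -353.5 + 3.5(pb + 39) = -217 + 3.5pb. Setting this equal to demand: 524 - 3pb = -217 + 3.5pb, so pb = 114.
Sellers receive ps = 114 + 39 = 153; q' = 524 − 3·114 = 182.
The subsidy expands output by 182 − 119 = 63 past the efficient level; on those units the gap between marginal cost and willingness to pay runs from 0 up to 39.
DWL = ½ × 39 × 63 = 1228.5.

Deadweight loss = 1228.5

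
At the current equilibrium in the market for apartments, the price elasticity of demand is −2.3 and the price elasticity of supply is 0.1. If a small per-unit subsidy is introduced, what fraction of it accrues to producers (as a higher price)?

Producer share = 23/24

For a small subsidy around the equilibrium, the benefit split depends on the relative slopes, which at a point are proportional to the elasticities.
Buyer share = εs/(εs + |εd|) = 0.1/(0.1 + 2.3) = 1/24; seller share = |εd|/(εs + |εd|) = 23/24.
So producers capture 23/24 of the subsidy.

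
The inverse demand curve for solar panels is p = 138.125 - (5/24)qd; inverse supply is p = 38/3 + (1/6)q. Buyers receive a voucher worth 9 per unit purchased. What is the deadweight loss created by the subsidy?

Pre-subsidy: 138.125 - (5/24)q = 38/3 + (1/6)q gives q* = 3011/9 and p* = 3695/54.
With the rebate, buyers effectively pay pb = ps − 9, where ps is the price sellers receive.
On the curves, pb = 138.125 - (5/24)q and ps = 38/3 + (1/6)q; the wedge ps − pb = 9 gives 38/3 + (1/6)q − (138.125 - (5/24)q) = 9, so q' = 3227/9.
Then pb = 138.125 − (5/24)·(3227/9) = 3425/54 and ps = 38/3 + (1/6)·(3227/9) = 3911/54.
The subsidy expands output by 3227/9 − 3011/9 = 24 past the efficient level; on those units the gap between marginal cost and willingness to pay runs from 0 up to 9.
DWL = ½ × 9 × 24 = 108.

Deadweight loss = 108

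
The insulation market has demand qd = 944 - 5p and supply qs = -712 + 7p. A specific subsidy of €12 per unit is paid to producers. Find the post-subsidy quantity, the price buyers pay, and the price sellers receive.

Pre-subsidy: 944 - 5p = -712 + 7p gives p* = 138, q* = 254.
With the subsidy, sellers receive ps = pb + 12 for each unit, where pb is the price buyers pay.
Supply in terms of pb becomes qs = -712 + 7(pb + 12) = -628 + 7pb. Setting this equal to demand: 944 - 5pb = -628 + 7pb, so pb = 131.
Sellers receive ps = 131 + 12 = 143; q' = 944 − 5·131 = 289.

q' = 289; buyers pay €131; sellers receive €143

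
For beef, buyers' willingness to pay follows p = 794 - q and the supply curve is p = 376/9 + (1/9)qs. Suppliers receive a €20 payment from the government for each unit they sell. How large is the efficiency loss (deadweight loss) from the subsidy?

Deadweight loss = €180

Pre-subsidy: 794 - q = 376/9 + (1/9)q gives q* = 677 and p* = 117.
With the subsidy, sellers receive ps = pb + 20 for each unit, where pb is the price buyers pay.
On the curves, pb = 794 - q and ps = 376/9 + (1/9)q; the wedge ps − pb = 20 gives 376/9 + (1/9)q − (794 - q) = 20, so q' = 695.
Then pb = 794 − 1·695 = 99 and ps = 376/9 + (1/9)·695 = 119.
The subsidy expands output by 695 − 677 = 18 past the efficient level; on those units the gap between marginal cost and willingness to pay runs from 0 up to 20.
DWL = ½ × 20 × 18 = 180.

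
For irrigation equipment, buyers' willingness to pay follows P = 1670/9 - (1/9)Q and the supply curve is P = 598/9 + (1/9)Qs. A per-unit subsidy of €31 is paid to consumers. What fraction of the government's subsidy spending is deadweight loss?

DWL / government spending = 279/2702

Pre-subsidy: 1670/9 - (1/9)Q = 598/9 + (1/9)Q gives Q* = 536 and P* = 126.
With the rebate, buyers effectively pay Pb = Ps − 31, where Ps is the price sellers receive.
On the curves, Pb = 1670/9 - (1/9)Q and Ps = 598/9 + (1/9)Q; the wedge Ps − Pb = 31 gives 598/9 + (1/9)Q − (1670/9 - (1/9)Q) = 31, so Q' = 675.5.
Then Pb = 1670/9 − (1/9)·675.5 = 110.5 and Ps = 598/9 + (1/9)·675.5 = 141.5.
ΔCS = ½(536 + 675.5)(126 − 110.5) = 9389.125; ΔPS = ½(536 + 675.5)(141.5 − 126) = 9389.125.
Government spending = 31 × 675.5 = 20940.5.
DWL = ½ × 31 × (675.5 − 536) = 2162.25; fraction = 2162.25 / 20940.5 = 279/2702.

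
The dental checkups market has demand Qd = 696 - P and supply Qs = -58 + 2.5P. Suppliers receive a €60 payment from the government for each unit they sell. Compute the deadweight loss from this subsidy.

Pre-subsidy: 696 - P = -58 + 2.5P gives P* = 1508/7, Q* = 3364/7.
With the subsidy, sellers receive Ps = Pb + 60 for each unit, where Pb is the price buyers pay.
Supply in terms of Pb becomes Qs = -58 + 2.5(Pb + 60) = 92 + 2.5Pb. Setting this equal to demand: 696 - Pb = 92 + 2.5Pb, so Pb = 1208/7.
Sellers receive Ps = 1208/7 + 60 = 1628/7; Q' = 696 − 1·(1208/7) = 3664/7.
The subsidy expands output by 3664/7 − 3364/7 = 300/7 past the efficient level; on those units the gap between marginal cost and willingness to pay runs from 0 up to 60.
DWL = ½ × 60 × 300/7 = 9000/7.

Deadweight loss = 9000/7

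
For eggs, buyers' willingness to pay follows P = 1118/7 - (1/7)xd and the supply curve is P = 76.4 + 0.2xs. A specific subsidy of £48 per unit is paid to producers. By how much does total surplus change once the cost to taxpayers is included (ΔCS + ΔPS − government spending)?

Pre-subsidy: 1118/7 - (1/7)x = 76.4 + 0.2x gives x* = 243 and P* = 125.
With the subsidy, sellers receive Ps = Pb + 48 for each unit, where Pb is the price buyers pay.
On the curves, Pb = 1118/7 - (1/7)x and Ps = 76.4 + 0.2x; the wedge Ps − Pb = 48 gives 76.4 + 0.2x − (1118/7 - (1/7)x) = 48, so x' = 383.
Then Pb = 1118/7 − (1/7)·383 = 105 and Ps = 76.4 + 0.2·383 = 153.
ΔCS = ½(243 + 383)(125 − 105) = 6260; ΔPS = ½(243 + 383)(153 − 125) = 8764.
Government spending = 48 × 383 = 18384.
Net change = 6260 + 8764 − 18384 = -3360. The loss equals the DWL triangle ½·48·140.

Net change in total surplus = -£3360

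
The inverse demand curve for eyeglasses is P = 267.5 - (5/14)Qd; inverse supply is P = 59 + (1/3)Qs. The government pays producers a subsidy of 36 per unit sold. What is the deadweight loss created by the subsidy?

Pre-subsidy: 267.5 - (5/14)Q = 59 + (1/3)Q gives Q* = 8757/29 and P* = 4630/29.
With the subsidy, sellers receive Ps = Pb + 36 for each unit, where Pb is the price buyers pay.
On the curves, Pb = 267.5 - (5/14)Q and Ps = 59 + (1/3)Q; the wedge Ps − Pb = 36 gives 59 + (1/3)Q − (267.5 - (5/14)Q) = 36, so Q' = 10269/29.
Then Pb = 267.5 − (5/14)·(10269/29) = 4090/29 and Ps = 59 + (1/3)·(10269/29) = 5134/29.
The subsidy expands output by 10269/29 − 8757/29 = 1512/29 past the efficient level; on those units the gap between marginal cost and willingness to pay runs from 0 up to 36.
DWL = ½ × 36 × 1512/29 = 27216/29.

Deadweight loss = 27216/29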